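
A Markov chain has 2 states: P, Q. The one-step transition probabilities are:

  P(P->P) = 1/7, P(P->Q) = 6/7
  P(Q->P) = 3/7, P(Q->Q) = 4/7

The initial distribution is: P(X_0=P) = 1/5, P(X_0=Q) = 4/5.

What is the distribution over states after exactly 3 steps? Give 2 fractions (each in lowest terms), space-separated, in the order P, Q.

Propagating the distribution step by step (d_{t+1} = d_t * P):
d_0 = (P=1/5, Q=4/5)
  d_1[P] = 1/5*1/7 + 4/5*3/7 = 13/35
  d_1[Q] = 1/5*6/7 + 4/5*4/7 = 22/35
d_1 = (P=13/35, Q=22/35)
  d_2[P] = 13/35*1/7 + 22/35*3/7 = 79/245
  d_2[Q] = 13/35*6/7 + 22/35*4/7 = 166/245
d_2 = (P=79/245, Q=166/245)
  d_3[P] = 79/245*1/7 + 166/245*3/7 = 577/1715
  d_3[Q] = 79/245*6/7 + 166/245*4/7 = 1138/1715
d_3 = (P=577/1715, Q=1138/1715)

Answer: 577/1715 1138/1715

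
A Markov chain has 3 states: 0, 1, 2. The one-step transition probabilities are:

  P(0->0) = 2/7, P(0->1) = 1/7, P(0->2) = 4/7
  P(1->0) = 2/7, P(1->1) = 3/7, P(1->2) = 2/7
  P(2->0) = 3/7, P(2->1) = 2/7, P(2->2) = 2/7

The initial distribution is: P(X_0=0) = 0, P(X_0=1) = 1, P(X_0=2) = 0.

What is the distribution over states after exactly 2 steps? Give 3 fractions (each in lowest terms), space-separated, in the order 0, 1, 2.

Answer: 16/49 15/49 18/49

Derivation:
Propagating the distribution step by step (d_{t+1} = d_t * P):
d_0 = (0=0, 1=1, 2=0)
  d_1[0] = 0*2/7 + 1*2/7 + 0*3/7 = 2/7
  d_1[1] = 0*1/7 + 1*3/7 + 0*2/7 = 3/7
  d_1[2] = 0*4/7 + 1*2/7 + 0*2/7 = 2/7
d_1 = (0=2/7, 1=3/7, 2=2/7)
  d_2[0] = 2/7*2/7 + 3/7*2/7 + 2/7*3/7 = 16/49
  d_2[1] = 2/7*1/7 + 3/7*3/7 + 2/7*2/7 = 15/49
  d_2[2] = 2/7*4/7 + 3/7*2/7 + 2/7*2/7 = 18/49
d_2 = (0=16/49, 1=15/49, 2=18/49)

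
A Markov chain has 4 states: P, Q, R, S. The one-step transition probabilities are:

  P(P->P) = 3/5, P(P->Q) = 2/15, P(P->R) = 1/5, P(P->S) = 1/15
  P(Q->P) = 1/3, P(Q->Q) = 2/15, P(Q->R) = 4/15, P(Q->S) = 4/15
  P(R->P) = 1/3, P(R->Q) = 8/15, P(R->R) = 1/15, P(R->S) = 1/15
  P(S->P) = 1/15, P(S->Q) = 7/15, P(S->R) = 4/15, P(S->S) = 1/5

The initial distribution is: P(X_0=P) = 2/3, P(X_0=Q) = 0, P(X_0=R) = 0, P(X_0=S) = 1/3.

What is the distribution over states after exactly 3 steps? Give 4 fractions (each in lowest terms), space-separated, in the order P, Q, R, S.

Answer: 4147/10125 2576/10125 2026/10125 1376/10125

Derivation:
Propagating the distribution step by step (d_{t+1} = d_t * P):
d_0 = (P=2/3, Q=0, R=0, S=1/3)
  d_1[P] = 2/3*3/5 + 0*1/3 + 0*1/3 + 1/3*1/15 = 19/45
  d_1[Q] = 2/3*2/15 + 0*2/15 + 0*8/15 + 1/3*7/15 = 11/45
  d_1[R] = 2/3*1/5 + 0*4/15 + 0*1/15 + 1/3*4/15 = 2/9
  d_1[S] = 2/3*1/15 + 0*4/15 + 0*1/15 + 1/3*1/5 = 1/9
d_1 = (P=19/45, Q=11/45, R=2/9, S=1/9)
  d_2[P] = 19/45*3/5 + 11/45*1/3 + 2/9*1/3 + 1/9*1/15 = 281/675
  d_2[Q] = 19/45*2/15 + 11/45*2/15 + 2/9*8/15 + 1/9*7/15 = 7/27
  d_2[R] = 19/45*1/5 + 11/45*4/15 + 2/9*1/15 + 1/9*4/15 = 131/675
  d_2[S] = 19/45*1/15 + 11/45*4/15 + 2/9*1/15 + 1/9*1/5 = 88/675
d_2 = (P=281/675, Q=7/27, R=131/675, S=88/675)
  d_3[P] = 281/675*3/5 + 7/27*1/3 + 131/675*1/3 + 88/675*1/15 = 4147/10125
  d_3[Q] = 281/675*2/15 + 7/27*2/15 + 131/675*8/15 + 88/675*7/15 = 2576/10125
  d_3[R] = 281/675*1/5 + 7/27*4/15 + 131/675*1/15 + 88/675*4/15 = 2026/10125
  d_3[S] = 281/675*1/15 + 7/27*4/15 + 131/675*1/15 + 88/675*1/5 = 1376/10125
d_3 = (P=4147/10125, Q=2576/10125, R=2026/10125, S=1376/10125)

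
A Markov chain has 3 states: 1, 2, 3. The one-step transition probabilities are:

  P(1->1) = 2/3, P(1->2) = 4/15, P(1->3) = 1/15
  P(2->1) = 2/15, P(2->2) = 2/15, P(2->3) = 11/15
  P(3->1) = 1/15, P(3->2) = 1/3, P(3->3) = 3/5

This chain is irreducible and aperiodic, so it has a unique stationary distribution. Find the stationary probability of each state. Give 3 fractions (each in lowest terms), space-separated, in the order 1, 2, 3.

The stationary distribution satisfies pi = pi * P, i.e.:
  pi_1 = 2/3*pi_1 + 2/15*pi_2 + 1/15*pi_3
  pi_2 = 4/15*pi_1 + 2/15*pi_2 + 1/3*pi_3
  pi_3 = 1/15*pi_1 + 11/15*pi_2 + 3/5*pi_3
with normalization: pi_1 + pi_2 + pi_3 = 1.

Using the first 2 balance equations plus normalization, the linear system A*pi = b is:
  [-1/3, 2/15, 1/15] . pi = 0
  [4/15, -13/15, 1/3] . pi = 0
  [1, 1, 1] . pi = 1

Solving yields:
  pi_1 = 23/109
  pi_2 = 29/109
  pi_3 = 57/109

Verification (pi * P):
  23/109*2/3 + 29/109*2/15 + 57/109*1/15 = 23/109 = pi_1  (ok)
  23/109*4/15 + 29/109*2/15 + 57/109*1/3 = 29/109 = pi_2  (ok)
  23/109*1/15 + 29/109*11/15 + 57/109*3/5 = 57/109 = pi_3  (ok)

Answer: 23/109 29/109 57/109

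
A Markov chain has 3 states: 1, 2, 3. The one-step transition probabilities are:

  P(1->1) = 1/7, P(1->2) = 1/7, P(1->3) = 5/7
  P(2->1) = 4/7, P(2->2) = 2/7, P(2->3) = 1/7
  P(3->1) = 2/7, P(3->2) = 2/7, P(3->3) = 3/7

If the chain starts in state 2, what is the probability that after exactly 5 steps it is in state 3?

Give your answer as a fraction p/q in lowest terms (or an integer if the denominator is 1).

Answer: 1077/2401

Derivation:
Computing P^5 by repeated multiplication:
P^1 =
  1: [1/7, 1/7, 5/7]
  2: [4/7, 2/7, 1/7]
  3: [2/7, 2/7, 3/7]
P^2 =
  1: [15/49, 13/49, 3/7]
  2: [2/7, 10/49, 25/49]
  3: [16/49, 12/49, 3/7]
P^3 =
  1: [109/343, 83/343, 151/343]
  2: [104/343, 12/49, 155/343]
  3: [106/343, 82/343, 155/343]
P^4 =
  1: [743/2401, 577/2401, 1081/2401]
  2: [750/2401, 582/2401, 1069/2401]
  3: [744/2401, 580/2401, 1077/2401]
P^5 =
  1: [5213/16807, 4059/16807, 7535/16807]
  2: [5216/16807, 4052/16807, 1077/2401]
  3: [5218/16807, 4058/16807, 7531/16807]

(P^5)[2 -> 3] = 1077/2401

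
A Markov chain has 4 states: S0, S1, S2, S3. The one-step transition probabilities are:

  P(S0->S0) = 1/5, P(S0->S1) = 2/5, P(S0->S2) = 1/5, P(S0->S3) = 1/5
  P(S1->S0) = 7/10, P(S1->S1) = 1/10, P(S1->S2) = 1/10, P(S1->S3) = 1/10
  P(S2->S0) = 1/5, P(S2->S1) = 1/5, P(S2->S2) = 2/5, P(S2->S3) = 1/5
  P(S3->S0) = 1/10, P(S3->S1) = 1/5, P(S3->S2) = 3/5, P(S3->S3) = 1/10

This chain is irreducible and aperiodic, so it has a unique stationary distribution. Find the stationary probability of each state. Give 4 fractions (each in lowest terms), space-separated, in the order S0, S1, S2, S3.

The stationary distribution satisfies pi = pi * P, i.e.:
  pi_S0 = 1/5*pi_S0 + 7/10*pi_S1 + 1/5*pi_S2 + 1/10*pi_S3
  pi_S1 = 2/5*pi_S0 + 1/10*pi_S1 + 1/5*pi_S2 + 1/5*pi_S3
  pi_S2 = 1/5*pi_S0 + 1/10*pi_S1 + 2/5*pi_S2 + 3/5*pi_S3
  pi_S3 = 1/5*pi_S0 + 1/10*pi_S1 + 1/5*pi_S2 + 1/10*pi_S3
with normalization: pi_S0 + pi_S1 + pi_S2 + pi_S3 = 1.

Using the first 3 balance equations plus normalization, the linear system A*pi = b is:
  [-4/5, 7/10, 1/5, 1/10] . pi = 0
  [2/5, -9/10, 1/5, 1/5] . pi = 0
  [1/5, 1/10, -3/5, 3/5] . pi = 0
  [1, 1, 1, 1] . pi = 1

Solving yields:
  pi_S0 = 166/549
  pi_S1 = 130/549
  pi_S2 = 55/183
  pi_S3 = 88/549

Verification (pi * P):
  166/549*1/5 + 130/549*7/10 + 55/183*1/5 + 88/549*1/10 = 166/549 = pi_S0  (ok)
  166/549*2/5 + 130/549*1/10 + 55/183*1/5 + 88/549*1/5 = 130/549 = pi_S1  (ok)
  166/549*1/5 + 130/549*1/10 + 55/183*2/5 + 88/549*3/5 = 55/183 = pi_S2  (ok)
  166/549*1/5 + 130/549*1/10 + 55/183*1/5 + 88/549*1/10 = 88/549 = pi_S3  (ok)

Answer: 166/549 130/549 55/183 88/549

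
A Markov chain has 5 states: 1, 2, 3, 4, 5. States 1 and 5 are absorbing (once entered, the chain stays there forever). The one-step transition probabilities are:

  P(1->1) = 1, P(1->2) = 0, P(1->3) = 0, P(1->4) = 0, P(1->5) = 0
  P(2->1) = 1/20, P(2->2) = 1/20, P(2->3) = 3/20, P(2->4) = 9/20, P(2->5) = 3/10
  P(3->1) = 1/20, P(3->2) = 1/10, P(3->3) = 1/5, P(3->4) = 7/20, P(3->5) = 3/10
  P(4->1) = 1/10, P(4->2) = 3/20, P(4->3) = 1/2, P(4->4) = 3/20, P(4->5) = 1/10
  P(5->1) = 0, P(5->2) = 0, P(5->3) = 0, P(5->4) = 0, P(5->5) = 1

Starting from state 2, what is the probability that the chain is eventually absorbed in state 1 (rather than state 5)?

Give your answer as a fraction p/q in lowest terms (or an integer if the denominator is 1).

Answer: 673/3061

Derivation:
Let a_i = P(absorbed in 1 | start in state i).
Boundary conditions: a_1 = 1, a_5 = 0.
For each transient state i, a_i = sum_j P(i->j) * a_j:
  a_2 = 1/20*a_1 + 1/20*a_2 + 3/20*a_3 + 9/20*a_4 + 3/10*a_5
  a_3 = 1/20*a_1 + 1/10*a_2 + 1/5*a_3 + 7/20*a_4 + 3/10*a_5
  a_4 = 1/10*a_1 + 3/20*a_2 + 1/2*a_3 + 3/20*a_4 + 1/10*a_5

Substituting a_1 = 1 and a_5 = 0, rearrange to (I - Q) a = r where r[i] = P(i -> 1):
  [19/20, -3/20, -9/20] . (a_2, a_3, a_4) = 1/20
  [-1/10, 4/5, -7/20] . (a_2, a_3, a_4) = 1/20
  [-3/20, -1/2, 17/20] . (a_2, a_3, a_4) = 1/10

Solving yields:
  a_2 = 673/3061
  a_3 = 653/3061
  a_4 = 863/3061

Starting state is 2, so the absorption probability is a_2 = 673/3061.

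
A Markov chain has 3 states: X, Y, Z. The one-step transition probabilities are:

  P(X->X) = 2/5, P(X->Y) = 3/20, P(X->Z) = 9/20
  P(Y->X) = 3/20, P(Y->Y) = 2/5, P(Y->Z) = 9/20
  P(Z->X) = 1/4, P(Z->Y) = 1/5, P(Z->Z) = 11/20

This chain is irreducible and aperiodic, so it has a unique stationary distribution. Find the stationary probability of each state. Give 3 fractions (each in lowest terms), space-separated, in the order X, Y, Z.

Answer: 4/15 7/30 1/2

Derivation:
The stationary distribution satisfies pi = pi * P, i.e.:
  pi_X = 2/5*pi_X + 3/20*pi_Y + 1/4*pi_Z
  pi_Y = 3/20*pi_X + 2/5*pi_Y + 1/5*pi_Z
  pi_Z = 9/20*pi_X + 9/20*pi_Y + 11/20*pi_Z
with normalization: pi_X + pi_Y + pi_Z = 1.

Using the first 2 balance equations plus normalization, the linear system A*pi = b is:
  [-3/5, 3/20, 1/4] . pi = 0
  [3/20, -3/5, 1/5] . pi = 0
  [1, 1, 1] . pi = 1

Solving yields:
  pi_X = 4/15
  pi_Y = 7/30
  pi_Z = 1/2

Verification (pi * P):
  4/15*2/5 + 7/30*3/20 + 1/2*1/4 = 4/15 = pi_X  (ok)
  4/15*3/20 + 7/30*2/5 + 1/2*1/5 = 7/30 = pi_Y  (ok)
  4/15*9/20 + 7/30*9/20 + 1/2*11/20 = 1/2 = pi_Z  (ok)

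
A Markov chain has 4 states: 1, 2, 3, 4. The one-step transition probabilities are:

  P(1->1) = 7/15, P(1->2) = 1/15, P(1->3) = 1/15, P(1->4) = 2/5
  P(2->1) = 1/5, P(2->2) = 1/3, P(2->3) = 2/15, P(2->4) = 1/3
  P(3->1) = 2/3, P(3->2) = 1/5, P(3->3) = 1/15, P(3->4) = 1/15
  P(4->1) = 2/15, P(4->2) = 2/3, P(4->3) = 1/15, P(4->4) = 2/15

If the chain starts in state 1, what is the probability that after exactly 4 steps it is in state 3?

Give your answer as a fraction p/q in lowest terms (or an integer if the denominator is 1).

Answer: 4472/50625

Derivation:
Computing P^4 by repeated multiplication:
P^1 =
  1: [7/15, 1/15, 1/15, 2/5]
  2: [1/5, 1/3, 2/15, 1/3]
  3: [2/3, 1/5, 1/15, 1/15]
  4: [2/15, 2/3, 1/15, 2/15]
P^2 =
  1: [74/225, 1/3, 16/225, 4/15]
  2: [22/75, 28/75, 4/45, 11/45]
  3: [91/225, 38/225, 2/25, 26/75]
  4: [58/225, 1/3, 1/9, 67/225]
P^3 =
  1: [341/1125, 1097/3375, 4/45, 191/675]
  2: [1024/3375, 1096/3375, 103/1125, 946/3375]
  3: [1087/3375, 223/675, 263/3375, 182/675]
  4: [203/675, 1178/3375, 4/45, 98/375]
P^4 =
  1: [15362/50625, 16958/50625, 4472/50625, 1537/5625]
  2: [5146/16875, 16891/50625, 4471/50625, 553/2025]
  3: [15404/50625, 613/1875, 898/10125, 2836/10125]
  4: [15403/50625, 133/405, 4553/50625, 14044/50625]

(P^4)[1 -> 3] = 4472/50625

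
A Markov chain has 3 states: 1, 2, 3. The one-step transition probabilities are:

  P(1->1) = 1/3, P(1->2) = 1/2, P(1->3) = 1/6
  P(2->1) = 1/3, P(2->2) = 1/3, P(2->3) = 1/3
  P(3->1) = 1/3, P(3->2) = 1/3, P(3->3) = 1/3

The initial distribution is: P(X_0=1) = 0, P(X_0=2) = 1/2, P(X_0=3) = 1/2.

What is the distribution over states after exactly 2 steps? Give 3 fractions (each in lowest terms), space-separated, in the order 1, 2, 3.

Answer: 1/3 7/18 5/18

Derivation:
Propagating the distribution step by step (d_{t+1} = d_t * P):
d_0 = (1=0, 2=1/2, 3=1/2)
  d_1[1] = 0*1/3 + 1/2*1/3 + 1/2*1/3 = 1/3
  d_1[2] = 0*1/2 + 1/2*1/3 + 1/2*1/3 = 1/3
  d_1[3] = 0*1/6 + 1/2*1/3 + 1/2*1/3 = 1/3
d_1 = (1=1/3, 2=1/3, 3=1/3)
  d_2[1] = 1/3*1/3 + 1/3*1/3 + 1/3*1/3 = 1/3
  d_2[2] = 1/3*1/2 + 1/3*1/3 + 1/3*1/3 = 7/18
  d_2[3] = 1/3*1/6 + 1/3*1/3 + 1/3*1/3 = 5/18
d_2 = (1=1/3, 2=7/18, 3=5/18)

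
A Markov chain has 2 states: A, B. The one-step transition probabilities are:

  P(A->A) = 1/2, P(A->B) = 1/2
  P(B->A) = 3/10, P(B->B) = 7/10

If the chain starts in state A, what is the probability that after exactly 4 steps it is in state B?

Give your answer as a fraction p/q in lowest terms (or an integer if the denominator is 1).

Answer: 78/125

Derivation:
Computing P^4 by repeated multiplication:
P^1 =
  A: [1/2, 1/2]
  B: [3/10, 7/10]
P^2 =
  A: [2/5, 3/5]
  B: [9/25, 16/25]
P^3 =
  A: [19/50, 31/50]
  B: [93/250, 157/250]
P^4 =
  A: [47/125, 78/125]
  B: [234/625, 391/625]

(P^4)[A -> B] = 78/125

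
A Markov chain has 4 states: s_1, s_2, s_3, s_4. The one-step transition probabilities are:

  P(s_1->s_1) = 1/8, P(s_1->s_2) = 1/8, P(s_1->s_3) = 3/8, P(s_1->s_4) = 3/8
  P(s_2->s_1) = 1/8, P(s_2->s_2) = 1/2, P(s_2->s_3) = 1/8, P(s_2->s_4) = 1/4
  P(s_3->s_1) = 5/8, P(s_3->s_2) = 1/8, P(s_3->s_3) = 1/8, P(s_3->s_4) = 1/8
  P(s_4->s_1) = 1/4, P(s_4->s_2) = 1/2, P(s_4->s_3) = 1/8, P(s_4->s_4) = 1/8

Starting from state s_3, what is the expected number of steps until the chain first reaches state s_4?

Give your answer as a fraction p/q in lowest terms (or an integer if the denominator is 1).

Let h_i = expected steps to first reach s_4 from state i.
Boundary: h_s_4 = 0.
First-step equations for the other states:
  h_s_1 = 1 + 1/8*h_s_1 + 1/8*h_s_2 + 3/8*h_s_3 + 3/8*h_s_4
  h_s_2 = 1 + 1/8*h_s_1 + 1/2*h_s_2 + 1/8*h_s_3 + 1/4*h_s_4
  h_s_3 = 1 + 5/8*h_s_1 + 1/8*h_s_2 + 1/8*h_s_3 + 1/8*h_s_4

Substituting h_s_4 = 0 and rearranging gives the linear system (I - Q) h = 1:
  [7/8, -1/8, -3/8] . (h_s_1, h_s_2, h_s_3) = 1
  [-1/8, 1/2, -1/8] . (h_s_1, h_s_2, h_s_3) = 1
  [-5/8, -1/8, 7/8] . (h_s_1, h_s_2, h_s_3) = 1

Solving yields:
  h_s_1 = 200/57
  h_s_2 = 224/57
  h_s_3 = 80/19

Starting state is s_3, so the expected hitting time is h_s_3 = 80/19.

Answer: 80/19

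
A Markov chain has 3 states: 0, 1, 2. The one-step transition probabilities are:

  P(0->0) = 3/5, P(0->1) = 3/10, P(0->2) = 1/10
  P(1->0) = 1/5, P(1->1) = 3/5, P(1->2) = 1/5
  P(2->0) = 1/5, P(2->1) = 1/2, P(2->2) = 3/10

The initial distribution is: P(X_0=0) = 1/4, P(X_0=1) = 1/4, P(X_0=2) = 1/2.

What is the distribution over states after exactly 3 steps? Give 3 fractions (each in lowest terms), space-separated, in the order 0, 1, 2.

Propagating the distribution step by step (d_{t+1} = d_t * P):
d_0 = (0=1/4, 1=1/4, 2=1/2)
  d_1[0] = 1/4*3/5 + 1/4*1/5 + 1/2*1/5 = 3/10
  d_1[1] = 1/4*3/10 + 1/4*3/5 + 1/2*1/2 = 19/40
  d_1[2] = 1/4*1/10 + 1/4*1/5 + 1/2*3/10 = 9/40
d_1 = (0=3/10, 1=19/40, 2=9/40)
  d_2[0] = 3/10*3/5 + 19/40*1/5 + 9/40*1/5 = 8/25
  d_2[1] = 3/10*3/10 + 19/40*3/5 + 9/40*1/2 = 39/80
  d_2[2] = 3/10*1/10 + 19/40*1/5 + 9/40*3/10 = 77/400
d_2 = (0=8/25, 1=39/80, 2=77/400)
  d_3[0] = 8/25*3/5 + 39/80*1/5 + 77/400*1/5 = 41/125
  d_3[1] = 8/25*3/10 + 39/80*3/5 + 77/400*1/2 = 1939/4000
  d_3[2] = 8/25*1/10 + 39/80*1/5 + 77/400*3/10 = 749/4000
d_3 = (0=41/125, 1=1939/4000, 2=749/4000)

Answer: 41/125 1939/4000 749/4000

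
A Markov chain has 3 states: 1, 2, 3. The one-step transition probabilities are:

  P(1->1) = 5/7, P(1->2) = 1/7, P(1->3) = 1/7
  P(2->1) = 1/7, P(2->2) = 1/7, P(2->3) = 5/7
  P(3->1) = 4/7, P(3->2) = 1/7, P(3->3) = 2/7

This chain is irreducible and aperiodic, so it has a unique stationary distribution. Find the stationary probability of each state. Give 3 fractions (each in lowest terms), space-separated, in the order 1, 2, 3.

Answer: 25/42 1/7 11/42

Derivation:
The stationary distribution satisfies pi = pi * P, i.e.:
  pi_1 = 5/7*pi_1 + 1/7*pi_2 + 4/7*pi_3
  pi_2 = 1/7*pi_1 + 1/7*pi_2 + 1/7*pi_3
  pi_3 = 1/7*pi_1 + 5/7*pi_2 + 2/7*pi_3
with normalization: pi_1 + pi_2 + pi_3 = 1.

Using the first 2 balance equations plus normalization, the linear system A*pi = b is:
  [-2/7, 1/7, 4/7] . pi = 0
  [1/7, -6/7, 1/7] . pi = 0
  [1, 1, 1] . pi = 1

Solving yields:
  pi_1 = 25/42
  pi_2 = 1/7
  pi_3 = 11/42

Verification (pi * P):
  25/42*5/7 + 1/7*1/7 + 11/42*4/7 = 25/42 = pi_1  (ok)
  25/42*1/7 + 1/7*1/7 + 11/42*1/7 = 1/7 = pi_2  (ok)
  25/42*1/7 + 1/7*5/7 + 11/42*2/7 = 11/42 = pi_3  (ok)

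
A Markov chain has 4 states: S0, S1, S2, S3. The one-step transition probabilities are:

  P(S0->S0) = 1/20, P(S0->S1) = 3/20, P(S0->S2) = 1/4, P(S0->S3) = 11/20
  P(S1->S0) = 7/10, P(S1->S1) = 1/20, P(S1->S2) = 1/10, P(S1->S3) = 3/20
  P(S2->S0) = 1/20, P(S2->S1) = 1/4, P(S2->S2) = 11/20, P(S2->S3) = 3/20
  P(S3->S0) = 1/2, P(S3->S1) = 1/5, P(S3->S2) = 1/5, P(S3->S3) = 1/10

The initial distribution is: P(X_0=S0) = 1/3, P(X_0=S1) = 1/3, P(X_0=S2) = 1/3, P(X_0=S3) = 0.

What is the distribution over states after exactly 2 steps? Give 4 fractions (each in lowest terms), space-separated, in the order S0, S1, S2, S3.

Propagating the distribution step by step (d_{t+1} = d_t * P):
d_0 = (S0=1/3, S1=1/3, S2=1/3, S3=0)
  d_1[S0] = 1/3*1/20 + 1/3*7/10 + 1/3*1/20 + 0*1/2 = 4/15
  d_1[S1] = 1/3*3/20 + 1/3*1/20 + 1/3*1/4 + 0*1/5 = 3/20
  d_1[S2] = 1/3*1/4 + 1/3*1/10 + 1/3*11/20 + 0*1/5 = 3/10
  d_1[S3] = 1/3*11/20 + 1/3*3/20 + 1/3*3/20 + 0*1/10 = 17/60
d_1 = (S0=4/15, S1=3/20, S2=3/10, S3=17/60)
  d_2[S0] = 4/15*1/20 + 3/20*7/10 + 3/10*1/20 + 17/60*1/2 = 11/40
  d_2[S1] = 4/15*3/20 + 3/20*1/20 + 3/10*1/4 + 17/60*1/5 = 43/240
  d_2[S2] = 4/15*1/4 + 3/20*1/10 + 3/10*11/20 + 17/60*1/5 = 91/300
  d_2[S3] = 4/15*11/20 + 3/20*3/20 + 3/10*3/20 + 17/60*1/10 = 97/400
d_2 = (S0=11/40, S1=43/240, S2=91/300, S3=97/400)

Answer: 11/40 43/240 91/300 97/400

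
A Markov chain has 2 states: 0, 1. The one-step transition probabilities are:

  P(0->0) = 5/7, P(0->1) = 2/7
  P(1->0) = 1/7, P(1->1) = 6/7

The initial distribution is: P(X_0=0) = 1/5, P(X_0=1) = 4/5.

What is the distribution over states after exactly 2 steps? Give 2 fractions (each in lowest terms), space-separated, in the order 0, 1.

Answer: 71/245 174/245

Derivation:
Propagating the distribution step by step (d_{t+1} = d_t * P):
d_0 = (0=1/5, 1=4/5)
  d_1[0] = 1/5*5/7 + 4/5*1/7 = 9/35
  d_1[1] = 1/5*2/7 + 4/5*6/7 = 26/35
d_1 = (0=9/35, 1=26/35)
  d_2[0] = 9/35*5/7 + 26/35*1/7 = 71/245
  d_2[1] = 9/35*2/7 + 26/35*6/7 = 174/245
d_2 = (0=71/245, 1=174/245)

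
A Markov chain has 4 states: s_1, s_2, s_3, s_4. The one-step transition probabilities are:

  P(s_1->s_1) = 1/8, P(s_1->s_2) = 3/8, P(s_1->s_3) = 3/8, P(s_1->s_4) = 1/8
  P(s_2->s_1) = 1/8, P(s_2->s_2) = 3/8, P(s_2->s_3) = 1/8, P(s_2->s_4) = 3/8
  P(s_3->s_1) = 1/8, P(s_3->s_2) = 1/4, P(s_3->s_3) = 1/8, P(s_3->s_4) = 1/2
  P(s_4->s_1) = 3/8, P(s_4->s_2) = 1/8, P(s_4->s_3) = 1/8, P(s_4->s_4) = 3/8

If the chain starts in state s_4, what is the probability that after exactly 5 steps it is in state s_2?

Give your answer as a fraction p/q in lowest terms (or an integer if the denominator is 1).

Computing P^5 by repeated multiplication:
P^1 =
  s_1: [1/8, 3/8, 3/8, 1/8]
  s_2: [1/8, 3/8, 1/8, 3/8]
  s_3: [1/8, 1/4, 1/8, 1/2]
  s_4: [3/8, 1/8, 1/8, 3/8]
P^2 =
  s_1: [5/32, 19/64, 5/32, 25/64]
  s_2: [7/32, 17/64, 5/32, 23/64]
  s_3: [1/4, 15/64, 5/32, 23/64]
  s_4: [7/32, 17/64, 7/32, 19/64]
P^3 =
  s_1: [57/256, 33/128, 21/128, 91/256]
  s_2: [55/256, 17/64, 23/128, 87/256]
  s_3: [55/256, 17/64, 3/16, 85/256]
  s_4: [51/256, 35/128, 23/128, 89/256]
P^4 =
  s_1: [219/1024, 17/64, 185/1024, 87/256]
  s_2: [215/1024, 137/512, 183/1024, 11/32]
  s_3: [213/1024, 275/1024, 183/1024, 353/1024]
  s_4: [217/1024, 17/64, 179/1024, 89/256]
P^5 =
  s_1: [215/1024, 2191/8192, 731/4096, 2819/8192]
  s_2: [27/128, 2185/8192, 727/4096, 2825/8192]
  s_3: [865/4096, 2183/8192, 725/4096, 2829/8192]
  s_4: [217/1024, 2181/8192, 729/4096, 2817/8192]

(P^5)[s_4 -> s_2] = 2181/8192

Answer: 2181/8192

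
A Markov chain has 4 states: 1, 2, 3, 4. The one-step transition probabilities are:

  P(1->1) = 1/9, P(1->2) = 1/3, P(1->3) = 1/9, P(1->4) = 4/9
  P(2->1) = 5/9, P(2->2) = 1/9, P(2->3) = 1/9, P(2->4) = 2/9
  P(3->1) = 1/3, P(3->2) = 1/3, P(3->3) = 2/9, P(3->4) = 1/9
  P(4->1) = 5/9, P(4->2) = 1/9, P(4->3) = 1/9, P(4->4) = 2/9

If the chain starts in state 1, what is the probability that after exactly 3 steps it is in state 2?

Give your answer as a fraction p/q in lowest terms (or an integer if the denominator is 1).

Computing P^3 by repeated multiplication:
P^1 =
  1: [1/9, 1/3, 1/9, 4/9]
  2: [5/9, 1/9, 1/9, 2/9]
  3: [1/3, 1/3, 2/9, 1/9]
  4: [5/9, 1/9, 1/9, 2/9]
P^2 =
  1: [13/27, 13/81, 10/81, 19/81]
  2: [23/81, 7/27, 10/81, 1/3]
  3: [29/81, 19/81, 11/81, 22/81]
  4: [23/81, 7/27, 10/81, 1/3]
P^3 =
  1: [229/729, 179/729, 91/729, 230/729]
  2: [293/729, 49/243, 91/729, 22/81]
  3: [89/243, 161/729, 92/729, 209/729]
  4: [293/729, 49/243, 91/729, 22/81]

(P^3)[1 -> 2] = 179/729

Answer: 179/729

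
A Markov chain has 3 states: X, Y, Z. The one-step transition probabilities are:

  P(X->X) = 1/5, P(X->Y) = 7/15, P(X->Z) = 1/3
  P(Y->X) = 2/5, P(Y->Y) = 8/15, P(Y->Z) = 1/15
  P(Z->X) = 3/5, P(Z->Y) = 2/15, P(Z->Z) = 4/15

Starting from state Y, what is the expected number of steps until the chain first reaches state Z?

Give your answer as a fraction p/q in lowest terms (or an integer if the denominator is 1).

Answer: 45/7

Derivation:
Let h_i = expected steps to first reach Z from state i.
Boundary: h_Z = 0.
First-step equations for the other states:
  h_X = 1 + 1/5*h_X + 7/15*h_Y + 1/3*h_Z
  h_Y = 1 + 2/5*h_X + 8/15*h_Y + 1/15*h_Z

Substituting h_Z = 0 and rearranging gives the linear system (I - Q) h = 1:
  [4/5, -7/15] . (h_X, h_Y) = 1
  [-2/5, 7/15] . (h_X, h_Y) = 1

Solving yields:
  h_X = 5
  h_Y = 45/7

Starting state is Y, so the expected hitting time is h_Y = 45/7.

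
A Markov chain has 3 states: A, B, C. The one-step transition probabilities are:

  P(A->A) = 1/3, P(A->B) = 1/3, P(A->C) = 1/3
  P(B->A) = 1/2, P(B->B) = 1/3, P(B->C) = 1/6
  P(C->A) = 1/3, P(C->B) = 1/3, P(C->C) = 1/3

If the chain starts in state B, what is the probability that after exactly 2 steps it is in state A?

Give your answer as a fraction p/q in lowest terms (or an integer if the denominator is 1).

Computing P^2 by repeated multiplication:
P^1 =
  A: [1/3, 1/3, 1/3]
  B: [1/2, 1/3, 1/6]
  C: [1/3, 1/3, 1/3]
P^2 =
  A: [7/18, 1/3, 5/18]
  B: [7/18, 1/3, 5/18]
  C: [7/18, 1/3, 5/18]

(P^2)[B -> A] = 7/18

Answer: 7/18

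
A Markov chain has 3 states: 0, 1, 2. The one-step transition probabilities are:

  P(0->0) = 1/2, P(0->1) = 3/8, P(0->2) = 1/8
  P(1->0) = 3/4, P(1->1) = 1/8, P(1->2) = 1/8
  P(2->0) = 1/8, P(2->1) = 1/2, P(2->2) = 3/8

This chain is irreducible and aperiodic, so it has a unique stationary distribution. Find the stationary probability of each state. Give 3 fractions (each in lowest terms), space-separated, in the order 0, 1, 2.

Answer: 31/60 19/60 1/6

Derivation:
The stationary distribution satisfies pi = pi * P, i.e.:
  pi_0 = 1/2*pi_0 + 3/4*pi_1 + 1/8*pi_2
  pi_1 = 3/8*pi_0 + 1/8*pi_1 + 1/2*pi_2
  pi_2 = 1/8*pi_0 + 1/8*pi_1 + 3/8*pi_2
with normalization: pi_0 + pi_1 + pi_2 = 1.

Using the first 2 balance equations plus normalization, the linear system A*pi = b is:
  [-1/2, 3/4, 1/8] . pi = 0
  [3/8, -7/8, 1/2] . pi = 0
  [1, 1, 1] . pi = 1

Solving yields:
  pi_0 = 31/60
  pi_1 = 19/60
  pi_2 = 1/6

Verification (pi * P):
  31/60*1/2 + 19/60*3/4 + 1/6*1/8 = 31/60 = pi_0  (ok)
  31/60*3/8 + 19/60*1/8 + 1/6*1/2 = 19/60 = pi_1  (ok)
  31/60*1/8 + 19/60*1/8 + 1/6*3/8 = 1/6 = pi_2  (ok)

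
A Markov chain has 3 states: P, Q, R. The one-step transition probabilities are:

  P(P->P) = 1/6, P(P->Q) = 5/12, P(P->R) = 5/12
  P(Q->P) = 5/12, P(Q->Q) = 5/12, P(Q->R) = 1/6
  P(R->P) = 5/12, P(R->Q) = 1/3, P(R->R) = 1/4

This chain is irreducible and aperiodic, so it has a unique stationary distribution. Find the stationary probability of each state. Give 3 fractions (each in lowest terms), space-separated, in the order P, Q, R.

The stationary distribution satisfies pi = pi * P, i.e.:
  pi_P = 1/6*pi_P + 5/12*pi_Q + 5/12*pi_R
  pi_Q = 5/12*pi_P + 5/12*pi_Q + 1/3*pi_R
  pi_R = 5/12*pi_P + 1/6*pi_Q + 1/4*pi_R
with normalization: pi_P + pi_Q + pi_R = 1.

Using the first 2 balance equations plus normalization, the linear system A*pi = b is:
  [-5/6, 5/12, 5/12] . pi = 0
  [5/12, -7/12, 1/3] . pi = 0
  [1, 1, 1] . pi = 1

Solving yields:
  pi_P = 1/3
  pi_Q = 13/33
  pi_R = 3/11

Verification (pi * P):
  1/3*1/6 + 13/33*5/12 + 3/11*5/12 = 1/3 = pi_P  (ok)
  1/3*5/12 + 13/33*5/12 + 3/11*1/3 = 13/33 = pi_Q  (ok)
  1/3*5/12 + 13/33*1/6 + 3/11*1/4 = 3/11 = pi_R  (ok)

Answer: 1/3 13/33 3/11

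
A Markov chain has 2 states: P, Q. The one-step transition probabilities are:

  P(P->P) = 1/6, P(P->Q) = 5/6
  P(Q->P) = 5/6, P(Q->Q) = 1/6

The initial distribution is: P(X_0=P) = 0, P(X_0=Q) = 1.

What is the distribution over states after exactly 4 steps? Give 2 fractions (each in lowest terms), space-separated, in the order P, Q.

Propagating the distribution step by step (d_{t+1} = d_t * P):
d_0 = (P=0, Q=1)
  d_1[P] = 0*1/6 + 1*5/6 = 5/6
  d_1[Q] = 0*5/6 + 1*1/6 = 1/6
d_1 = (P=5/6, Q=1/6)
  d_2[P] = 5/6*1/6 + 1/6*5/6 = 5/18
  d_2[Q] = 5/6*5/6 + 1/6*1/6 = 13/18
d_2 = (P=5/18, Q=13/18)
  d_3[P] = 5/18*1/6 + 13/18*5/6 = 35/54
  d_3[Q] = 5/18*5/6 + 13/18*1/6 = 19/54
d_3 = (P=35/54, Q=19/54)
  d_4[P] = 35/54*1/6 + 19/54*5/6 = 65/162
  d_4[Q] = 35/54*5/6 + 19/54*1/6 = 97/162
d_4 = (P=65/162, Q=97/162)

Answer: 65/162 97/162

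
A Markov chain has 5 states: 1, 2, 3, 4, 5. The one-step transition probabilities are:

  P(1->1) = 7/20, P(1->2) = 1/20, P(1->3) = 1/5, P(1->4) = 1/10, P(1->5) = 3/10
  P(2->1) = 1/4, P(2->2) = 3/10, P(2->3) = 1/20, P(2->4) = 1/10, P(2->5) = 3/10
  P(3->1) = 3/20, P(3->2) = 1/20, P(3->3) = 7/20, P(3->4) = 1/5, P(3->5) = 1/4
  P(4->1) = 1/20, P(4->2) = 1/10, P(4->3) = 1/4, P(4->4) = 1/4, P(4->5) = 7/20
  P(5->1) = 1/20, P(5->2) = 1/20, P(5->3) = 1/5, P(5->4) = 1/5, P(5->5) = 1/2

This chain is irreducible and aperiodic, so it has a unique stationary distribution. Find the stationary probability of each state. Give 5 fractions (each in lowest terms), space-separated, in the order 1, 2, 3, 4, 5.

The stationary distribution satisfies pi = pi * P, i.e.:
  pi_1 = 7/20*pi_1 + 1/4*pi_2 + 3/20*pi_3 + 1/20*pi_4 + 1/20*pi_5
  pi_2 = 1/20*pi_1 + 3/10*pi_2 + 1/20*pi_3 + 1/10*pi_4 + 1/20*pi_5
  pi_3 = 1/5*pi_1 + 1/20*pi_2 + 7/20*pi_3 + 1/4*pi_4 + 1/5*pi_5
  pi_4 = 1/10*pi_1 + 1/10*pi_2 + 1/5*pi_3 + 1/4*pi_4 + 1/5*pi_5
  pi_5 = 3/10*pi_1 + 3/10*pi_2 + 1/4*pi_3 + 7/20*pi_4 + 1/2*pi_5
with normalization: pi_1 + pi_2 + pi_3 + pi_4 + pi_5 = 1.

Using the first 4 balance equations plus normalization, the linear system A*pi = b is:
  [-13/20, 1/4, 3/20, 1/20, 1/20] . pi = 0
  [1/20, -7/10, 1/20, 1/10, 1/20] . pi = 0
  [1/5, 1/20, -13/20, 1/4, 1/5] . pi = 0
  [1/10, 1/10, 1/5, -3/4, 1/5] . pi = 0
  [1, 1, 1, 1, 1] . pi = 1

Solving yields:
  pi_1 = 8717/68490
  pi_2 = 2714/34245
  pi_3 = 2653/11415
  pi_4 = 431/2283
  pi_5 = 2833/7610

Verification (pi * P):
  8717/68490*7/20 + 2714/34245*1/4 + 2653/11415*3/20 + 431/2283*1/20 + 2833/7610*1/20 = 8717/68490 = pi_1  (ok)
  8717/68490*1/20 + 2714/34245*3/10 + 2653/11415*1/20 + 431/2283*1/10 + 2833/7610*1/20 = 2714/34245 = pi_2  (ok)
  8717/68490*1/5 + 2714/34245*1/20 + 2653/11415*7/20 + 431/2283*1/4 + 2833/7610*1/5 = 2653/11415 = pi_3  (ok)
  8717/68490*1/10 + 2714/34245*1/10 + 2653/11415*1/5 + 431/2283*1/4 + 2833/7610*1/5 = 431/2283 = pi_4  (ok)
  8717/68490*3/10 + 2714/34245*3/10 + 2653/11415*1/4 + 431/2283*7/20 + 2833/7610*1/2 = 2833/7610 = pi_5  (ok)

Answer: 8717/68490 2714/34245 2653/11415 431/2283 2833/7610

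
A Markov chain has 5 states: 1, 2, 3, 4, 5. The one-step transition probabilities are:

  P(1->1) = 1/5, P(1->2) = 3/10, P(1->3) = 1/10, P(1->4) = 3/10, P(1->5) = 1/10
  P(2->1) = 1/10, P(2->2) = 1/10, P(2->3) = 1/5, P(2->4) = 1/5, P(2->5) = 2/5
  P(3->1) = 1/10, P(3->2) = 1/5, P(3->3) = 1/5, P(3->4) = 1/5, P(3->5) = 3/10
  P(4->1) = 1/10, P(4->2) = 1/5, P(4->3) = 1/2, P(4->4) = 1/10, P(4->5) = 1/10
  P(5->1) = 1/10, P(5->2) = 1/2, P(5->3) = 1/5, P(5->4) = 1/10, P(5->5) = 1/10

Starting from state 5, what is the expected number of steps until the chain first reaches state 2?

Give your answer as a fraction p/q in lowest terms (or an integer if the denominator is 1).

Let h_i = expected steps to first reach 2 from state i.
Boundary: h_2 = 0.
First-step equations for the other states:
  h_1 = 1 + 1/5*h_1 + 3/10*h_2 + 1/10*h_3 + 3/10*h_4 + 1/10*h_5
  h_3 = 1 + 1/10*h_1 + 1/5*h_2 + 1/5*h_3 + 1/5*h_4 + 3/10*h_5
  h_4 = 1 + 1/10*h_1 + 1/5*h_2 + 1/2*h_3 + 1/10*h_4 + 1/10*h_5
  h_5 = 1 + 1/10*h_1 + 1/2*h_2 + 1/5*h_3 + 1/10*h_4 + 1/10*h_5

Substituting h_2 = 0 and rearranging gives the linear system (I - Q) h = 1:
  [4/5, -1/10, -3/10, -1/10] . (h_1, h_3, h_4, h_5) = 1
  [-1/10, 4/5, -1/5, -3/10] . (h_1, h_3, h_4, h_5) = 1
  [-1/10, -1/2, 9/10, -1/10] . (h_1, h_3, h_4, h_5) = 1
  [-1/10, -1/5, -1/10, 9/10] . (h_1, h_3, h_4, h_5) = 1

Solving yields:
  h_1 = 11120/3181
  h_3 = 11700/3181
  h_4 = 12240/3181
  h_5 = 8730/3181

Starting state is 5, so the expected hitting time is h_5 = 8730/3181.

Answer: 8730/3181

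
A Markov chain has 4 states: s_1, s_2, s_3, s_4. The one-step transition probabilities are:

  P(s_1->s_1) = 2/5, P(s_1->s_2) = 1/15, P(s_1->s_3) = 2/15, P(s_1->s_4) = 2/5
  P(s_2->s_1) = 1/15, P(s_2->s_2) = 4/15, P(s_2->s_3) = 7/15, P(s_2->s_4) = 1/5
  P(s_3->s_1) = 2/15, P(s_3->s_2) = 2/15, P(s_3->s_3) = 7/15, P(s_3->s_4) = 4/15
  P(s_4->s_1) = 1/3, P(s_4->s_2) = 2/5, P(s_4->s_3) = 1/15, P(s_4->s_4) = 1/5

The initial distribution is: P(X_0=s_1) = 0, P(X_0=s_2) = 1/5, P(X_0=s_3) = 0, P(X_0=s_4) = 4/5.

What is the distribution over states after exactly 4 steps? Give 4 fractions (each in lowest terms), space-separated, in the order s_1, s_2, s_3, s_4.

Answer: 59063/253125 55046/253125 887/3125 67169/253125

Derivation:
Propagating the distribution step by step (d_{t+1} = d_t * P):
d_0 = (s_1=0, s_2=1/5, s_3=0, s_4=4/5)
  d_1[s_1] = 0*2/5 + 1/5*1/15 + 0*2/15 + 4/5*1/3 = 7/25
  d_1[s_2] = 0*1/15 + 1/5*4/15 + 0*2/15 + 4/5*2/5 = 28/75
  d_1[s_3] = 0*2/15 + 1/5*7/15 + 0*7/15 + 4/5*1/15 = 11/75
  d_1[s_4] = 0*2/5 + 1/5*1/5 + 0*4/15 + 4/5*1/5 = 1/5
d_1 = (s_1=7/25, s_2=28/75, s_3=11/75, s_4=1/5)
  d_2[s_1] = 7/25*2/5 + 28/75*1/15 + 11/75*2/15 + 1/5*1/3 = 251/1125
  d_2[s_2] = 7/25*1/15 + 28/75*4/15 + 11/75*2/15 + 1/5*2/5 = 49/225
  d_2[s_3] = 7/25*2/15 + 28/75*7/15 + 11/75*7/15 + 1/5*1/15 = 22/75
  d_2[s_4] = 7/25*2/5 + 28/75*1/5 + 11/75*4/15 + 1/5*1/5 = 299/1125
d_2 = (s_1=251/1125, s_2=49/225, s_3=22/75, s_4=299/1125)
  d_3[s_1] = 251/1125*2/5 + 49/225*1/15 + 22/75*2/15 + 299/1125*1/3 = 434/1875
  d_3[s_2] = 251/1125*1/15 + 49/225*4/15 + 22/75*2/15 + 299/1125*2/5 = 737/3375
  d_3[s_3] = 251/1125*2/15 + 49/225*7/15 + 22/75*7/15 + 299/1125*1/15 = 4826/16875
  d_3[s_4] = 251/1125*2/5 + 49/225*1/5 + 22/75*4/15 + 299/1125*1/5 = 1486/5625
d_3 = (s_1=434/1875, s_2=737/3375, s_3=4826/16875, s_4=1486/5625)
  d_4[s_1] = 434/1875*2/5 + 737/3375*1/15 + 4826/16875*2/15 + 1486/5625*1/3 = 59063/253125
  d_4[s_2] = 434/1875*1/15 + 737/3375*4/15 + 4826/16875*2/15 + 1486/5625*2/5 = 55046/253125
  d_4[s_3] = 434/1875*2/15 + 737/3375*7/15 + 4826/16875*7/15 + 1486/5625*1/15 = 887/3125
  d_4[s_4] = 434/1875*2/5 + 737/3375*1/5 + 4826/16875*4/15 + 1486/5625*1/5 = 67169/253125
d_4 = (s_1=59063/253125, s_2=55046/253125, s_3=887/3125, s_4=67169/253125)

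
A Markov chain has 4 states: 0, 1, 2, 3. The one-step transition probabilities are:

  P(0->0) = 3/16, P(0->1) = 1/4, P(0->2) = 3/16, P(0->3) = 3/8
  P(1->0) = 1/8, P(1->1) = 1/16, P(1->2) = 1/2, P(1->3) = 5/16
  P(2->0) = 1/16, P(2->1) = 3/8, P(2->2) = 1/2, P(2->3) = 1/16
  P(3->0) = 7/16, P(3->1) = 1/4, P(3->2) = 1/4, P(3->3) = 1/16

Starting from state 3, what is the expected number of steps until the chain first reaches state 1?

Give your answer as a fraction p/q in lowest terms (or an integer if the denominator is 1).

Let h_i = expected steps to first reach 1 from state i.
Boundary: h_1 = 0.
First-step equations for the other states:
  h_0 = 1 + 3/16*h_0 + 1/4*h_1 + 3/16*h_2 + 3/8*h_3
  h_2 = 1 + 1/16*h_0 + 3/8*h_1 + 1/2*h_2 + 1/16*h_3
  h_3 = 1 + 7/16*h_0 + 1/4*h_1 + 1/4*h_2 + 1/16*h_3

Substituting h_1 = 0 and rearranging gives the linear system (I - Q) h = 1:
  [13/16, -3/16, -3/8] . (h_0, h_2, h_3) = 1
  [-1/16, 1/2, -1/16] . (h_0, h_2, h_3) = 1
  [-7/16, -1/4, 15/16] . (h_0, h_2, h_3) = 1

Solving yields:
  h_0 = 1888/541
  h_2 = 1552/541
  h_3 = 1872/541

Starting state is 3, so the expected hitting time is h_3 = 1872/541.

Answer: 1872/541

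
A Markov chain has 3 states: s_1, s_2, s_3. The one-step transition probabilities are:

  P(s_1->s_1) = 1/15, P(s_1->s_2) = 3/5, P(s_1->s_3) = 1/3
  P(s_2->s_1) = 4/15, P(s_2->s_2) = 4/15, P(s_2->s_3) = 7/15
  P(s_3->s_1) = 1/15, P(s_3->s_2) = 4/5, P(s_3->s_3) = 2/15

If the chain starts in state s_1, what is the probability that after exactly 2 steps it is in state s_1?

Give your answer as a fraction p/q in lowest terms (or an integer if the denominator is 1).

Answer: 14/75

Derivation:
Computing P^2 by repeated multiplication:
P^1 =
  s_1: [1/15, 3/5, 1/3]
  s_2: [4/15, 4/15, 7/15]
  s_3: [1/15, 4/5, 2/15]
P^2 =
  s_1: [14/75, 7/15, 26/75]
  s_2: [3/25, 136/225, 62/225]
  s_3: [17/75, 9/25, 31/75]

(P^2)[s_1 -> s_1] = 14/75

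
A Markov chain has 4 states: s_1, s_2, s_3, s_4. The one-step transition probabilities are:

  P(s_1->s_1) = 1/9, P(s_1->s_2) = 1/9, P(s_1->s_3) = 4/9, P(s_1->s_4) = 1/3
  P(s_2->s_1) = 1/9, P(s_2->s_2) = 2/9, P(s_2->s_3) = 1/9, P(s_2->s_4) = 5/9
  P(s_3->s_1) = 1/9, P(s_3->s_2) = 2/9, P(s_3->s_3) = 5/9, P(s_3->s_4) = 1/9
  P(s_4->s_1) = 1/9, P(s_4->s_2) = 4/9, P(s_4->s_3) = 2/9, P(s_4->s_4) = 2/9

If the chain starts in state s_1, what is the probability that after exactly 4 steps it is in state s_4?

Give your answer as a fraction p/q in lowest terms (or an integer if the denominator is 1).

Computing P^4 by repeated multiplication:
P^1 =
  s_1: [1/9, 1/9, 4/9, 1/3]
  s_2: [1/9, 2/9, 1/9, 5/9]
  s_3: [1/9, 2/9, 5/9, 1/9]
  s_4: [1/9, 4/9, 2/9, 2/9]
P^2 =
  s_1: [1/9, 23/81, 31/81, 2/9]
  s_2: [1/9, 1/3, 7/27, 8/27]
  s_3: [1/9, 19/81, 11/27, 20/81]
  s_4: [1/9, 7/27, 22/81, 29/81]
P^3 =
  s_1: [1/9, 7/27, 250/729, 209/729]
  s_2: [1/9, 67/243, 8/27, 77/243]
  s_3: [1/9, 193/729, 260/729, 65/243]
  s_4: [1/9, 211/729, 25/81, 212/729]
P^4 =
  s_1: [1/9, 1795/6561, 727/2187, 1856/6561]
  s_2: [1/9, 613/2187, 689/2187, 214/729]
  s_3: [1/9, 589/2187, 2207/6561, 1858/6561]
  s_4: [1/9, 1801/6561, 2084/6561, 649/2187]

(P^4)[s_1 -> s_4] = 1856/6561

Answer: 1856/6561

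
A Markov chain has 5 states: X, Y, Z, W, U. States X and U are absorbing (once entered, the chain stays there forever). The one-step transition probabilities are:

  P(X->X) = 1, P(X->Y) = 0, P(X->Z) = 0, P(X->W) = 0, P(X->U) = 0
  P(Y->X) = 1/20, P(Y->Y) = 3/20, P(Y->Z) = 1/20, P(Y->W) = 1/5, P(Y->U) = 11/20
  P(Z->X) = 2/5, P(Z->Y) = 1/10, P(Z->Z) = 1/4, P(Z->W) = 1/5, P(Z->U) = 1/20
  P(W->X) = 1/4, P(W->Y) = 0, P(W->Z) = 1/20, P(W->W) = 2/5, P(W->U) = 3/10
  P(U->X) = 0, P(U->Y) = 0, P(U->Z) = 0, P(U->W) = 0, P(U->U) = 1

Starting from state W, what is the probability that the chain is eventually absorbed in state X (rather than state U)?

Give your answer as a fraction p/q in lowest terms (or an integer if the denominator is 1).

Let a_i = P(absorbed in X | start in state i).
Boundary conditions: a_X = 1, a_U = 0.
For each transient state i, a_i = sum_j P(i->j) * a_j:
  a_Y = 1/20*a_X + 3/20*a_Y + 1/20*a_Z + 1/5*a_W + 11/20*a_U
  a_Z = 2/5*a_X + 1/10*a_Y + 1/4*a_Z + 1/5*a_W + 1/20*a_U
  a_W = 1/4*a_X + 0*a_Y + 1/20*a_Z + 2/5*a_W + 3/10*a_U

Substituting a_X = 1 and a_U = 0, rearrange to (I - Q) a = r where r[i] = P(i -> X):
  [17/20, -1/20, -1/5] . (a_Y, a_Z, a_W) = 1/20
  [-1/10, 3/4, -1/5] . (a_Y, a_Z, a_W) = 2/5
  [0, -1/20, 3/5] . (a_Y, a_Z, a_W) = 1/4

Solving yields:
  a_Y = 39/185
  a_Z = 509/740
  a_W = 1403/2960

Starting state is W, so the absorption probability is a_W = 1403/2960.

Answer: 1403/2960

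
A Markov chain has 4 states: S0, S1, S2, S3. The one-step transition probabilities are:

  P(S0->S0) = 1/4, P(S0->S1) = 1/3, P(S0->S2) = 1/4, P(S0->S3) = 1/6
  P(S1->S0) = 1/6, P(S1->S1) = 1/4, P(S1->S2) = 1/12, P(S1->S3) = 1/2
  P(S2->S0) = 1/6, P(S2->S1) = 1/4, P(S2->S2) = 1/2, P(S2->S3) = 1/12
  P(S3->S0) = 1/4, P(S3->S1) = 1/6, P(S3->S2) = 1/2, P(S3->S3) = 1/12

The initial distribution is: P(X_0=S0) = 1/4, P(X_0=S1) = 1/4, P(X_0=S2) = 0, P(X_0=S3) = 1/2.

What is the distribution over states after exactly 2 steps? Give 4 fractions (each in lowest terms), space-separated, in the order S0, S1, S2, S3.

Answer: 13/64 145/576 25/72 19/96

Derivation:
Propagating the distribution step by step (d_{t+1} = d_t * P):
d_0 = (S0=1/4, S1=1/4, S2=0, S3=1/2)
  d_1[S0] = 1/4*1/4 + 1/4*1/6 + 0*1/6 + 1/2*1/4 = 11/48
  d_1[S1] = 1/4*1/3 + 1/4*1/4 + 0*1/4 + 1/2*1/6 = 11/48
  d_1[S2] = 1/4*1/4 + 1/4*1/12 + 0*1/2 + 1/2*1/2 = 1/3
  d_1[S3] = 1/4*1/6 + 1/4*1/2 + 0*1/12 + 1/2*1/12 = 5/24
d_1 = (S0=11/48, S1=11/48, S2=1/3, S3=5/24)
  d_2[S0] = 11/48*1/4 + 11/48*1/6 + 1/3*1/6 + 5/24*1/4 = 13/64
  d_2[S1] = 11/48*1/3 + 11/48*1/4 + 1/3*1/4 + 5/24*1/6 = 145/576
  d_2[S2] = 11/48*1/4 + 11/48*1/12 + 1/3*1/2 + 5/24*1/2 = 25/72
  d_2[S3] = 11/48*1/6 + 11/48*1/2 + 1/3*1/12 + 5/24*1/12 = 19/96
d_2 = (S0=13/64, S1=145/576, S2=25/72, S3=19/96)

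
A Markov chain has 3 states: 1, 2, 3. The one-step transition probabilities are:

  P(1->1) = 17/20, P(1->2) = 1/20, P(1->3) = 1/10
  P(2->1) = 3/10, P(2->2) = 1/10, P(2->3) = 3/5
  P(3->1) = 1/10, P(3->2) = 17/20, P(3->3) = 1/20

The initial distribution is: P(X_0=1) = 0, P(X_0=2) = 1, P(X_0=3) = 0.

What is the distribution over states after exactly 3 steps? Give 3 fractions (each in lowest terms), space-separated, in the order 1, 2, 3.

Answer: 1863/4000 691/4000 723/2000

Derivation:
Propagating the distribution step by step (d_{t+1} = d_t * P):
d_0 = (1=0, 2=1, 3=0)
  d_1[1] = 0*17/20 + 1*3/10 + 0*1/10 = 3/10
  d_1[2] = 0*1/20 + 1*1/10 + 0*17/20 = 1/10
  d_1[3] = 0*1/10 + 1*3/5 + 0*1/20 = 3/5
d_1 = (1=3/10, 2=1/10, 3=3/5)
  d_2[1] = 3/10*17/20 + 1/10*3/10 + 3/5*1/10 = 69/200
  d_2[2] = 3/10*1/20 + 1/10*1/10 + 3/5*17/20 = 107/200
  d_2[3] = 3/10*1/10 + 1/10*3/5 + 3/5*1/20 = 3/25
d_2 = (1=69/200, 2=107/200, 3=3/25)
  d_3[1] = 69/200*17/20 + 107/200*3/10 + 3/25*1/10 = 1863/4000
  d_3[2] = 69/200*1/20 + 107/200*1/10 + 3/25*17/20 = 691/4000
  d_3[3] = 69/200*1/10 + 107/200*3/5 + 3/25*1/20 = 723/2000
d_3 = (1=1863/4000, 2=691/4000, 3=723/2000)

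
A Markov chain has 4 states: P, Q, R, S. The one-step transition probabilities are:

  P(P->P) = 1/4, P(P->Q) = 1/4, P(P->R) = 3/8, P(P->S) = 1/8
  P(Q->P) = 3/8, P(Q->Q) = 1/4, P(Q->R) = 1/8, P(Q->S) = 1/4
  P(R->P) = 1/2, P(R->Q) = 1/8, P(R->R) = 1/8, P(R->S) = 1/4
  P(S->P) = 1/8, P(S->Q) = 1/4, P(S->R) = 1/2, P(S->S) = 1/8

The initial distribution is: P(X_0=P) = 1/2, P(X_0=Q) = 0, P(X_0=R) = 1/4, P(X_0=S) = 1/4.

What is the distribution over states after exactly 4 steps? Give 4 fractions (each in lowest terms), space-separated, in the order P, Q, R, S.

Propagating the distribution step by step (d_{t+1} = d_t * P):
d_0 = (P=1/2, Q=0, R=1/4, S=1/4)
  d_1[P] = 1/2*1/4 + 0*3/8 + 1/4*1/2 + 1/4*1/8 = 9/32
  d_1[Q] = 1/2*1/4 + 0*1/4 + 1/4*1/8 + 1/4*1/4 = 7/32
  d_1[R] = 1/2*3/8 + 0*1/8 + 1/4*1/8 + 1/4*1/2 = 11/32
  d_1[S] = 1/2*1/8 + 0*1/4 + 1/4*1/4 + 1/4*1/8 = 5/32
d_1 = (P=9/32, Q=7/32, R=11/32, S=5/32)
  d_2[P] = 9/32*1/4 + 7/32*3/8 + 11/32*1/2 + 5/32*1/8 = 11/32
  d_2[Q] = 9/32*1/4 + 7/32*1/4 + 11/32*1/8 + 5/32*1/4 = 53/256
  d_2[R] = 9/32*3/8 + 7/32*1/8 + 11/32*1/8 + 5/32*1/2 = 65/256
  d_2[S] = 9/32*1/8 + 7/32*1/4 + 11/32*1/4 + 5/32*1/8 = 25/128
d_2 = (P=11/32, Q=53/256, R=65/256, S=25/128)
  d_3[P] = 11/32*1/4 + 53/256*3/8 + 65/256*1/2 + 25/128*1/8 = 645/2048
  d_3[Q] = 11/32*1/4 + 53/256*1/4 + 65/256*1/8 + 25/128*1/4 = 447/2048
  d_3[R] = 11/32*3/8 + 53/256*1/8 + 65/256*1/8 + 25/128*1/2 = 291/1024
  d_3[S] = 11/32*1/8 + 53/256*1/4 + 65/256*1/4 + 25/128*1/8 = 187/1024
d_3 = (P=645/2048, Q=447/2048, R=291/1024, S=187/1024)
  d_4[P] = 645/2048*1/4 + 447/2048*3/8 + 291/1024*1/2 + 187/1024*1/8 = 5333/16384
  d_4[Q] = 645/2048*1/4 + 447/2048*1/4 + 291/1024*1/8 + 187/1024*1/4 = 1757/8192
  d_4[R] = 645/2048*3/8 + 447/2048*1/8 + 291/1024*1/8 + 187/1024*1/2 = 1115/4096
  d_4[S] = 645/2048*1/8 + 447/2048*1/4 + 291/1024*1/4 + 187/1024*1/8 = 3077/16384
d_4 = (P=5333/16384, Q=1757/8192, R=1115/4096, S=3077/16384)

Answer: 5333/16384 1757/8192 1115/4096 3077/16384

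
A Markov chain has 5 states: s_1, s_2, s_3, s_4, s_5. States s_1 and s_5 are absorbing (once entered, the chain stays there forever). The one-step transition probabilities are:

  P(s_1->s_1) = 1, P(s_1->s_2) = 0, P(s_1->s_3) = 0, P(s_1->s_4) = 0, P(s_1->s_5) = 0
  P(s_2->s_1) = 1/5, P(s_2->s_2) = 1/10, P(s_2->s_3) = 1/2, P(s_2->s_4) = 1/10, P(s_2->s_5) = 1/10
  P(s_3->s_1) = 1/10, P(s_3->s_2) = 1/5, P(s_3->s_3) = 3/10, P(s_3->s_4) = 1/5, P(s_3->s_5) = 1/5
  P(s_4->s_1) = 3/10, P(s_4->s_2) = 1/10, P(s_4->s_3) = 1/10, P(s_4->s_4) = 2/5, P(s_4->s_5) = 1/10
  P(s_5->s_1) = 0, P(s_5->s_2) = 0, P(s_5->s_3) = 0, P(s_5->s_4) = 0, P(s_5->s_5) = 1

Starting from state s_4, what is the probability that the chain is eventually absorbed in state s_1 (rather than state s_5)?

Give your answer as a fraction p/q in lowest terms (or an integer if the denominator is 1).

Let a_i = P(absorbed in s_1 | start in state i).
Boundary conditions: a_s_1 = 1, a_s_5 = 0.
For each transient state i, a_i = sum_j P(i->j) * a_j:
  a_s_2 = 1/5*a_s_1 + 1/10*a_s_2 + 1/2*a_s_3 + 1/10*a_s_4 + 1/10*a_s_5
  a_s_3 = 1/10*a_s_1 + 1/5*a_s_2 + 3/10*a_s_3 + 1/5*a_s_4 + 1/5*a_s_5
  a_s_4 = 3/10*a_s_1 + 1/10*a_s_2 + 1/10*a_s_3 + 2/5*a_s_4 + 1/10*a_s_5

Substituting a_s_1 = 1 and a_s_5 = 0, rearrange to (I - Q) a = r where r[i] = P(i -> s_1):
  [9/10, -1/2, -1/10] . (a_s_2, a_s_3, a_s_4) = 1/5
  [-1/5, 7/10, -1/5] . (a_s_2, a_s_3, a_s_4) = 1/10
  [-1/10, -1/10, 3/5] . (a_s_2, a_s_3, a_s_4) = 3/10

Solving yields:
  a_s_2 = 162/281
  a_s_3 = 141/281
  a_s_4 = 191/281

Starting state is s_4, so the absorption probability is a_s_4 = 191/281.

Answer: 191/281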